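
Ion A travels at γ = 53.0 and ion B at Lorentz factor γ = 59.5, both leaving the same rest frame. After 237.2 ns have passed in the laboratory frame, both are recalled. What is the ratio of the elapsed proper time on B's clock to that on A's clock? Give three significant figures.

A: γ = 53.0. B: γ = 59.5.
τ_A/τ_B = γ_B/γ_A = 59.50/53.00 = 1.123, so τ_B/τ_A = 0.8908.

τ_B/τ_A = 0.891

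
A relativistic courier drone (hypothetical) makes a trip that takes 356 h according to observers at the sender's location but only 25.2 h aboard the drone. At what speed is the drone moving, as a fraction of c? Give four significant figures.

The proper time is measured aboard the drone (both events occur at the drone's location); Δt is measured at the sender's location. γ = Δt/τ = 356/25.2 = 14.13.
β = √(1 − 1/γ²) = √(1 − 0.005011) = √0.9950

v = 0.9975c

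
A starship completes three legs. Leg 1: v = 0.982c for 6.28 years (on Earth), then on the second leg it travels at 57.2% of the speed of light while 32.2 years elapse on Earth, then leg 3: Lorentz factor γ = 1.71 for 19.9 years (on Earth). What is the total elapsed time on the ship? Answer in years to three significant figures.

Leg 1: γ = 1/√(1 − 0.982²) = 1/√0.03568 = 5.294; τ_1 = 6.28/5.294 = 1.186 years.
Leg 2: β = 0.572; γ = 1/√(1 − 0.572²) = 1/√0.6728 = 1.219; τ_2 = 32.2/1.219 = 26.41 years.
Leg 3: γ = 1.71; τ_3 = 19.9/1.710 = 11.64 years.
Total: 1.186 + 26.41 + 11.64 years.

τ = 39.2 years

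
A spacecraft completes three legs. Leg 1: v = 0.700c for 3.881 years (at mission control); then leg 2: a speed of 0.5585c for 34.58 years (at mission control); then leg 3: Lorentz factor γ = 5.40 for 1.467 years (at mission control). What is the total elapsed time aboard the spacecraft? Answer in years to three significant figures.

Leg 1: γ = 1/√(1 − 0.700²) = 1/√0.5100 = 1.400; τ_1 = 3.881/1.400 = 2.772 years.
Leg 2: γ = 1/√(1 − 0.5585²) = 1/√0.6881 = 1.206; τ_2 = 34.58/1.206 = 28.68 years.
Leg 3: γ = 5.40; τ_3 = 1.467/5.400 = 0.2717 years.
Total: 2.772 + 28.68 + 0.2717 years.

τ = 31.7 years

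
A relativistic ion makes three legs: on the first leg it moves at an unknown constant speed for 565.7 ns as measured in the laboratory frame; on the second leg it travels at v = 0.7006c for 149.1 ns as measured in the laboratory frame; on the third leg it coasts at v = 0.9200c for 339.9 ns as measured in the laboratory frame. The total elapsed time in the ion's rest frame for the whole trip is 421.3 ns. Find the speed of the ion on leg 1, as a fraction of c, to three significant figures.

β = 0.947

Leg 1: speed unknown; τ_1 = 565.7/γ_1.
Leg 2: γ = 1/√(1 − 0.7006²) = 1/√0.5092 = 1.401; τ_2 = 149.1/1.401 = 106.4 ns.
Leg 3: γ = 1/√(1 − 0.9200²) = 1/√0.1536 = 2.552; τ_3 = 339.9/2.552 = 133.2 ns.
Total proper time: τ_1 + 106.4 + 133.2 = 421.3, so τ_1 = 421.3 − 239.6 = 181.7 ns.
γ_1 = 565.7/181.7 = 3.113; β = √(1 − 1/γ²) = √0.8968.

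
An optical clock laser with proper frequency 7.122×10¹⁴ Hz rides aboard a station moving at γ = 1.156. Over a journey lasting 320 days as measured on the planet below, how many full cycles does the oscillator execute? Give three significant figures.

N = 1.70×10²²

γ = 1.156
The oscillator's own cycle count is N = f × τ where τ is the proper time aboard the station. τ = Δt/γ = 320/1.156 = 276.8 days = 2.392×10⁷ s.
N = 7.122×10¹⁴ × 2.392×10⁷ = 1.703×10²².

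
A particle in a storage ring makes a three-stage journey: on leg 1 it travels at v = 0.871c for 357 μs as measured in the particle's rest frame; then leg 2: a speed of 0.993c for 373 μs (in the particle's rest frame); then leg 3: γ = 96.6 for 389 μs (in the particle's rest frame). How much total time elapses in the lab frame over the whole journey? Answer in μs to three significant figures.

Leg 1: γ = 1/√(1 − 0.871²) = 1/√0.2414 = 2.035; Δt_1 = 2.035 × 357 = 726.7 μs.
Leg 2: γ = 1/√(1 − 0.993²) = 1/√0.01395 = 8.466; Δt_2 = 8.466 × 373 = 3158 μs.
Leg 3: γ = 96.6; Δt_3 = 96.60 × 389 = 3.758×10⁴ μs.
Total: 726.7 + 3158 + 3.758×10⁴ μs.

Δt = 4.15×10⁴ μs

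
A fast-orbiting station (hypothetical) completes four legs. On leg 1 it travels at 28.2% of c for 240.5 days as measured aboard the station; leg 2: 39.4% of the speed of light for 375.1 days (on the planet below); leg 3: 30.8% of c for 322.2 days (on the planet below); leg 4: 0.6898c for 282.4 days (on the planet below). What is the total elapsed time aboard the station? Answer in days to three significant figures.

τ = 1100 days

Leg 1: 240.5 days is already measured aboard the station.
Leg 2: β = 0.394; γ = 1/√(1 − 0.394²) = 1/√0.8448 = 1.088; τ_2 = 375.1/1.088 = 344.8 days.
Leg 3: β = 0.308; γ = 1/√(1 − 0.308²) = 1/√0.9051 = 1.051; τ_3 = 322.2/1.051 = 306.5 days.
Leg 4: γ = 1/√(1 − 0.6898²) = 1/√0.5242 = 1.381; τ_4 = 282.4/1.381 = 204.5 days.
Total: 240.5 + 344.8 + 306.5 + 204.5 days.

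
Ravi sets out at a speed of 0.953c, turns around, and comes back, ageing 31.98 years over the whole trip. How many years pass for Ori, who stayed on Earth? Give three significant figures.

Δt = 106 years

γ = 1/√(1 − 0.953²) = 1/√0.09179 = 3.301
Earth-frame duration is the dilated interval: Δt = γτ = 3.301 × 31.98 years.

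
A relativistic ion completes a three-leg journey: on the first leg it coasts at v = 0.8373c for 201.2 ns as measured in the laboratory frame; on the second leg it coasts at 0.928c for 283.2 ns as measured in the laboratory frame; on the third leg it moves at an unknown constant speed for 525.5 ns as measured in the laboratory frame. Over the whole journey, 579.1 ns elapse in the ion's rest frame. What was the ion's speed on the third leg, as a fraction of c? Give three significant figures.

β = 0.722

Leg 1: γ = 1/√(1 − 0.8373²) = 1/√0.2989 = 1.829; τ_1 = 201.2/1.829 = 110.0 ns.
Leg 2: γ = 1/√(1 − 0.928²) = 1/√0.1388 = 2.684; τ_2 = 283.2/2.684 = 105.5 ns.
Leg 3: speed unknown; τ_3 = 525.5/γ_3.
Total proper time: 110.0 + 105.5 + τ_3 = 579.1, so τ_3 = 579.1 − 215.5 = 363.6 ns.
γ_3 = 525.5/363.6 = 1.445; β = √(1 − 1/γ²) = √0.5213.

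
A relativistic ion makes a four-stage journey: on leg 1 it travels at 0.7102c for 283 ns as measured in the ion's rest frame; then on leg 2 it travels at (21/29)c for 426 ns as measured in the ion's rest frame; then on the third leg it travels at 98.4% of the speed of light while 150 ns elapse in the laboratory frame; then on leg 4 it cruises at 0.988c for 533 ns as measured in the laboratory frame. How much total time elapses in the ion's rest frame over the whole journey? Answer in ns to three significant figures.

τ = 818 ns

Leg 1: 283 ns is already measured in the ion's rest frame.
Leg 2: 426 ns is already measured in the ion's rest frame.
Leg 3: β = 0.984; γ = 1/√(1 − 0.984²) = 1/√0.03174 = 5.613; τ_3 = 150/5.613 = 26.73 ns.
Leg 4: γ = 1/√(1 − 0.988²) = 1/√0.02386 = 6.474; τ_4 = 533/6.474 = 82.32 ns.
Total: 283.0 + 426.0 + 26.73 + 82.32 ns.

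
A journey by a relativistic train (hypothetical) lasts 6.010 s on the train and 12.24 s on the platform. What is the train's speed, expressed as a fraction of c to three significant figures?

β = 0.871

The proper time is measured on the train (both events occur at the train's location); Δt is measured on the platform. γ = Δt/τ = 12.24/6.010 = 2.037.
β = √(1 − 1/γ²) = √(1 − 0.2411) = √0.7589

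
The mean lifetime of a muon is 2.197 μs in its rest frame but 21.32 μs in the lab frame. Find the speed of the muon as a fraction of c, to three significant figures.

v = 0.995c

γ = Δt/τ₀ = 21.32/2.197 = 9.704
β = √(1 − 1/γ²) = √(1 − 0.01062) = √0.9894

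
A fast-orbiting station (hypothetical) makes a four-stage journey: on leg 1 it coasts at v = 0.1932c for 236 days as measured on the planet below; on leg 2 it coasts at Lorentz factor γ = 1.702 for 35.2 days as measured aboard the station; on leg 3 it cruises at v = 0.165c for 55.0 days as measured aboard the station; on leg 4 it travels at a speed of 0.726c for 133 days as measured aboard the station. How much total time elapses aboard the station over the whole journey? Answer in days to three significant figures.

Leg 1: γ = 1/√(1 − 0.1932²) = 1/√0.9627 = 1.019; τ_1 = 236/1.019 = 231.6 days.
Leg 2: 35.2 days is already measured aboard the station.
Leg 3: 55.0 days is already measured aboard the station.
Leg 4: 133 days is already measured aboard the station.
Total: 231.6 + 35.20 + 55.00 + 133.0 days.

τ = 455 days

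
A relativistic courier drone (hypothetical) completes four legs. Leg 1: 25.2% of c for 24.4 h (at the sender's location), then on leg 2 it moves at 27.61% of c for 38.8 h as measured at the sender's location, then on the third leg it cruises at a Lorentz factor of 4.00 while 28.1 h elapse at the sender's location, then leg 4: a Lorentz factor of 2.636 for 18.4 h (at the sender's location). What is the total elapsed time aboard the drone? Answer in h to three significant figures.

τ = 74.9 h

Leg 1: β = 0.252; γ = 1/√(1 − 0.252²) = 1/√0.9365 = 1.033; τ_1 = 24.4/1.033 = 23.61 h.
Leg 2: β = 0.2761; γ = 1/√(1 − 0.2761²) = 1/√0.9238 = 1.040; τ_2 = 38.8/1.040 = 37.29 h.
Leg 3: γ = 4.00; τ_3 = 28.1/4.000 = 7.025 h.
Leg 4: γ = 2.636; τ_4 = 18.4/2.636 = 6.980 h.
Total: 23.61 + 37.29 + 7.025 + 6.980 h.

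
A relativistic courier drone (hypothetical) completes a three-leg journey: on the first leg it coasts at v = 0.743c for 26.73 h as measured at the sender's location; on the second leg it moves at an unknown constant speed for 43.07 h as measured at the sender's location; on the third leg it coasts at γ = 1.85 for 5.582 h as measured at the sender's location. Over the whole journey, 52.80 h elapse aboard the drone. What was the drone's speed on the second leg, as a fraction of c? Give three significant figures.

Leg 1: γ = 1/√(1 − 0.743²) = 1/√0.4480 = 1.494; τ_1 = 26.73/1.494 = 17.89 h.
Leg 2: speed unknown; τ_2 = 43.07/γ_2.
Leg 3: γ = 1.85; τ_3 = 5.582/1.850 = 3.017 h.
Total proper time: 17.89 + τ_2 + 3.017 = 52.80, so τ_2 = 52.80 − 20.91 = 31.89 h.
γ_2 = 43.07/31.89 = 1.350; β = √(1 − 1/γ²) = √0.4517.

β = 0.672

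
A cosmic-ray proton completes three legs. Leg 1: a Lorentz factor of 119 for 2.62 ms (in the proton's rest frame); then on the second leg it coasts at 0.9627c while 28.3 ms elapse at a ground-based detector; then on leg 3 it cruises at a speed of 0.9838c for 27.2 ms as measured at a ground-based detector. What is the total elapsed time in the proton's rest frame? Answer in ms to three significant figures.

Leg 1: 2.62 ms is already measured in the proton's rest frame.
Leg 2: γ = 1/√(1 − 0.9627²) = 1/√0.07321 = 3.696; τ_2 = 28.3/3.696 = 7.657 ms.
Leg 3: γ = 1/√(1 − 0.9838²) = 1/√0.03214 = 5.578; τ_3 = 27.2/5.578 = 4.876 ms.
Total: 2.620 + 7.657 + 4.876 ms.

τ = 15.2 ms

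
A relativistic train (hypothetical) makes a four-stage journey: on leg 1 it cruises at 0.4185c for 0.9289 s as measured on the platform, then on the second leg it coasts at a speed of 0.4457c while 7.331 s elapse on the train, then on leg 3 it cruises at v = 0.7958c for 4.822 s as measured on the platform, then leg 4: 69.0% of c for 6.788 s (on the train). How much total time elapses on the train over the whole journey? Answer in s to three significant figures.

Leg 1: γ = 1/√(1 − 0.4185²) = 1/√0.8249 = 1.101; τ_1 = 0.9289/1.101 = 0.8436 s.
Leg 2: 7.331 s is already measured on the train.
Leg 3: γ = 1/√(1 − 0.7958²) = 1/√0.3667 = 1.651; τ_3 = 4.822/1.651 = 2.920 s.
Leg 4: 6.788 s is already measured on the train.
Total: 0.8436 + 7.331 + 2.920 + 6.788 s.

τ = 17.9 s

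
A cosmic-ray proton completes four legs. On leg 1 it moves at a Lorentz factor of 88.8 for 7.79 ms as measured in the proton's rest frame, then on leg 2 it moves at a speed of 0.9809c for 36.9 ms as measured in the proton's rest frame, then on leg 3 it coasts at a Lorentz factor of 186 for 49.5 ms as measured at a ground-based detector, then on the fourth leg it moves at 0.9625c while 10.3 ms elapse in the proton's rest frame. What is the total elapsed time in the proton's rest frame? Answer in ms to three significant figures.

Leg 1: 7.79 ms is already measured in the proton's rest frame.
Leg 2: 36.9 ms is already measured in the proton's rest frame.
Leg 3: γ = 186; τ_3 = 49.5/186.0 = 0.2661 ms.
Leg 4: 10.3 ms is already measured in the proton's rest frame.
Total: 7.790 + 36.90 + 0.2661 + 10.30 ms.

τ = 55.3 ms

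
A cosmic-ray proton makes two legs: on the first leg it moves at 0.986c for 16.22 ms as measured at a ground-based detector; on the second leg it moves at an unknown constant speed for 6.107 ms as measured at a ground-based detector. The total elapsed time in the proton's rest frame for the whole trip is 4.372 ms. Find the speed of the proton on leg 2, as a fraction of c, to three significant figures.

Leg 1: γ = 1/√(1 − 0.986²) = 1/√0.02780 = 5.997; τ_1 = 16.22/5.997 = 2.705 ms.
Leg 2: speed unknown; τ_2 = 6.107/γ_2.
Total proper time: 2.705 + τ_2 = 4.372, so τ_2 = 4.372 − 2.705 = 1.667 ms.
γ_2 = 6.107/1.667 = 3.663; β = √(1 − 1/γ²) = √0.9255.

β = 0.962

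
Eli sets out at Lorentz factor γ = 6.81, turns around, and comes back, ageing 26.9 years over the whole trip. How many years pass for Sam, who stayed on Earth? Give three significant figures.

γ = 6.81
Earth-frame duration is the dilated interval: Δt = γτ = 6.810 × 26.9 years.

Δt = 183 years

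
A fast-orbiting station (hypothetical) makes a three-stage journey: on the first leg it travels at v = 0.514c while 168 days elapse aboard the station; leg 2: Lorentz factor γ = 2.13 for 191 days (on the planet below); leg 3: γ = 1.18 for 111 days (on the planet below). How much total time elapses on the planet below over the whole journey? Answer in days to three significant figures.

Leg 1: γ = 1/√(1 − 0.514²) = 1/√0.7358 = 1.166; Δt_1 = 1.166 × 168 = 195.9 days.
Leg 2: 191 days is already measured on the planet below.
Leg 3: 111 days is already measured on the planet below.
Total: 195.9 + 191.0 + 111.0 days.

Δt = 498 days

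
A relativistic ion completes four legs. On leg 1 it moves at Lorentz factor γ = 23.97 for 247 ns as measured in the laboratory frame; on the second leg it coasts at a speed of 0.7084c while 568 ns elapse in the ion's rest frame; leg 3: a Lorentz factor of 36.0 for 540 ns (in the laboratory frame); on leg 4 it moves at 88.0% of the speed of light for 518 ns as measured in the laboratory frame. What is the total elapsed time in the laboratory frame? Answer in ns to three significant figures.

Δt = 2110 ns

Leg 1: 247 ns is already measured in the laboratory frame.
Leg 2: γ = 1/√(1 − 0.7084²) = 1/√0.4982 = 1.417; Δt_2 = 1.417 × 568 = 804.7 ns.
Leg 3: 540 ns is already measured in the laboratory frame.
Leg 4: 518 ns is already measured in the laboratory frame.
Total: 247.0 + 804.7 + 540.0 + 518.0 ns.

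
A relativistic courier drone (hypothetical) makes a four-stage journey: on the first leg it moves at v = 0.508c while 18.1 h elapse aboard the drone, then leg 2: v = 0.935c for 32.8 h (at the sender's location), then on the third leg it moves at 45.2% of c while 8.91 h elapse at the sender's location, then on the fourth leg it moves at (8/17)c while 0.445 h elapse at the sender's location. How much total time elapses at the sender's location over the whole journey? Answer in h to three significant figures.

Δt = 63.2 h

Leg 1: γ = 1/√(1 − 0.508²) = 1/√0.7419 = 1.161; Δt_1 = 1.161 × 18.1 = 21.01 h.
Leg 2: 32.8 h is already measured at the sender's location.
Leg 3: 8.91 h is already measured at the sender's location.
Leg 4: 0.445 h is already measured at the sender's location.
Total: 21.01 + 32.80 + 8.910 + 0.4450 h.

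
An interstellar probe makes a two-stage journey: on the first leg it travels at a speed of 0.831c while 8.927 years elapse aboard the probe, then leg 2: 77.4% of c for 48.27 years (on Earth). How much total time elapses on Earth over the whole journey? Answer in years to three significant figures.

Leg 1: γ = 1/√(1 − 0.831²) = 1/√0.3094 = 1.798; Δt_1 = 1.798 × 8.927 = 16.05 years.
Leg 2: 48.27 years is already measured on Earth.
Total: 16.05 + 48.27 years.

Δt = 64.3 years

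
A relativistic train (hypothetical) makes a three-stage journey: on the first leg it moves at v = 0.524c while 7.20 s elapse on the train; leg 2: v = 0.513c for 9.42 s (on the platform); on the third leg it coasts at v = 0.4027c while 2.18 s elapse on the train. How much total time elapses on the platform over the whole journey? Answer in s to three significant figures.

Δt = 20.3 s

Leg 1: γ = 1/√(1 − 0.524²) = 1/√0.7254 = 1.174; Δt_1 = 1.174 × 7.20 = 8.453 s.
Leg 2: 9.42 s is already measured on the platform.
Leg 3: γ = 1/√(1 − 0.4027²) = 1/√0.8378 = 1.092; Δt_3 = 1.092 × 2.18 = 2.382 s.
Total: 8.453 + 9.420 + 2.382 s.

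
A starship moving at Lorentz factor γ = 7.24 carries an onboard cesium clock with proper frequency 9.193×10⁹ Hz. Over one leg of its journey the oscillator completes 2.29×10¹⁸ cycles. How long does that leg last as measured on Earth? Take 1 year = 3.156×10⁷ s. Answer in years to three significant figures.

γ = 7.24
Proper time for N cycles: τ = N/f = 2.29×10¹⁸/(9.193×10⁹) = 2.491×10⁸ s = 7.893 years.
Lab-frame duration Δt = γτ = 7.240 × 7.893 = 57.15 years.

Δt = 57.1 years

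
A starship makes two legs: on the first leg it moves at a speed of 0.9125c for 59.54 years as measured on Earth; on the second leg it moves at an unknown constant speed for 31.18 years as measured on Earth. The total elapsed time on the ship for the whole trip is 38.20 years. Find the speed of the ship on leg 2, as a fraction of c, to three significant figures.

Leg 1: γ = 1/√(1 − 0.9125²) = 1/√0.1673 = 2.445; τ_1 = 59.54/2.445 = 24.36 years.
Leg 2: speed unknown; τ_2 = 31.18/γ_2.
Total proper time: 24.36 + τ_2 = 38.20, so τ_2 = 38.20 − 24.36 = 13.84 years.
γ_2 = 31.18/13.84 = 2.252; β = √(1 − 1/γ²) = √0.8029.

β = 0.896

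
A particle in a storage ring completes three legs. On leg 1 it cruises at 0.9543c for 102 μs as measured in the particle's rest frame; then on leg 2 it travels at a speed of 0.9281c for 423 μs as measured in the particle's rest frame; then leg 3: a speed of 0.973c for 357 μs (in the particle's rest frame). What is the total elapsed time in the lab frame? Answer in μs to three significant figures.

Leg 1: γ = 1/√(1 − 0.9543²) = 1/√0.08931 = 3.346; Δt_1 = 3.346 × 102 = 341.3 μs.
Leg 2: γ = 1/√(1 − 0.9281²) = 1/√0.1386 = 2.686; Δt_2 = 2.686 × 423 = 1136 μs.
Leg 3: γ = 1/√(1 − 0.973²) = 1/√0.05327 = 4.333; Δt_3 = 4.333 × 357 = 1547 μs.
Total: 341.3 + 1136 + 1547 μs.

Δt = 3020 μs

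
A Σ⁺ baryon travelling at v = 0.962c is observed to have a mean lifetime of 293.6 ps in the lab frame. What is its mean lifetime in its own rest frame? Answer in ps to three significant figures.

τ₀ = 80.2 ps

γ = 1/√(1 − 0.962²) = 1/√0.07456 = 3.662
The lab-frame lifetime is the dilated interval; the proper lifetime is τ₀ = Δt/γ = 293.6/3.662 ps.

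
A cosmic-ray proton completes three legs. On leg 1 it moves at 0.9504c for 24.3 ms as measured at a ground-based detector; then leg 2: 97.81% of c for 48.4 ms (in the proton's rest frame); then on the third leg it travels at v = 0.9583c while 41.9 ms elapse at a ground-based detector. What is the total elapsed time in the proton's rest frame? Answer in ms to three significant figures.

Leg 1: γ = 1/√(1 − 0.9504²) = 1/√0.09674 = 3.215; τ_1 = 24.3/3.215 = 7.558 ms.
Leg 2: 48.4 ms is already measured in the proton's rest frame.
Leg 3: γ = 1/√(1 − 0.9583²) = 1/√0.08166 = 3.499; τ_3 = 41.9/3.499 = 11.97 ms.
Total: 7.558 + 48.40 + 11.97 ms.

τ = 67.9 ms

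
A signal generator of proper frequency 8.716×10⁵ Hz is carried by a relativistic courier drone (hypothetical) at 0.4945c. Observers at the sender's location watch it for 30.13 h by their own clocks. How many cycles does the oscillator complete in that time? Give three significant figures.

γ = 1/√(1 − 0.4945²) = 1/√0.7555 = 1.151
During 30.13 h of lab time, the oscillator's proper time advances by τ = Δt/γ = 30.13/1.151 = 26.19 h = 9.428×10⁴ s.
N = f × τ = 8.716×10⁵ × 9.428×10⁴ = 8.217×10¹⁰.

N = 8.22×10¹⁰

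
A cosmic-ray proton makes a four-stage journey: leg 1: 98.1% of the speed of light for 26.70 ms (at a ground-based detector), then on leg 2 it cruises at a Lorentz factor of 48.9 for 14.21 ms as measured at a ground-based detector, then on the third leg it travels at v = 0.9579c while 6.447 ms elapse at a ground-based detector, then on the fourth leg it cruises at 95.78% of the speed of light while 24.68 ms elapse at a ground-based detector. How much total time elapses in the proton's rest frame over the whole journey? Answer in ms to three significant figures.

Leg 1: β = 0.981; γ = 1/√(1 − 0.981²) = 1/√0.03764 = 5.154; τ_1 = 26.70/5.154 = 5.180 ms.
Leg 2: γ = 48.9; τ_2 = 14.21/48.90 = 0.2906 ms.
Leg 3: γ = 1/√(1 − 0.9579²) = 1/√0.08243 = 3.483; τ_3 = 6.447/3.483 = 1.851 ms.
Leg 4: β = 0.9578; γ = 1/√(1 − 0.9578²) = 1/√0.08262 = 3.479; τ_4 = 24.68/3.479 = 7.094 ms.
Total: 5.180 + 0.2906 + 1.851 + 7.094 ms.

τ = 14.4 ms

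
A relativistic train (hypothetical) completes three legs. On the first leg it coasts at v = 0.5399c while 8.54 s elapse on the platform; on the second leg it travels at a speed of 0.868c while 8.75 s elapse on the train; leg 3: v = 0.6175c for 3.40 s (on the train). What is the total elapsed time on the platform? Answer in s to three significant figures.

Leg 1: 8.54 s is already measured on the platform.
Leg 2: γ = 1/√(1 − 0.868²) = 1/√0.2466 = 2.014; Δt_2 = 2.014 × 8.75 = 17.62 s.
Leg 3: γ = 1/√(1 − 0.6175²) = 1/√0.6187 = 1.271; Δt_3 = 1.271 × 3.40 = 4.323 s.
Total: 8.540 + 17.62 + 4.323 s.

Δt = 30.5 s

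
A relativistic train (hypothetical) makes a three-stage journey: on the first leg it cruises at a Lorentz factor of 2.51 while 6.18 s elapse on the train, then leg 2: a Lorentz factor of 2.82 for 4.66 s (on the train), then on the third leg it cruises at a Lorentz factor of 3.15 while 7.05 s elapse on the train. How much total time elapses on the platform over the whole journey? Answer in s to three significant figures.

Δt = 50.9 s

Leg 1: γ = 2.51; Δt_1 = 2.510 × 6.18 = 15.51 s.
Leg 2: γ = 2.82; Δt_2 = 2.820 × 4.66 = 13.14 s.
Leg 3: γ = 3.15; Δt_3 = 3.150 × 7.05 = 22.21 s.
Total: 15.51 + 13.14 + 22.21 s.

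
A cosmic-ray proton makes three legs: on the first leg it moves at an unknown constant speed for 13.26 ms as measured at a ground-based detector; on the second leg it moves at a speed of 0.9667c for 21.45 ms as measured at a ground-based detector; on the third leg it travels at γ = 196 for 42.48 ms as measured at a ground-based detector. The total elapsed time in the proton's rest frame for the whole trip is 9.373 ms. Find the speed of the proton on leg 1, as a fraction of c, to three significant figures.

β = 0.961

Leg 1: speed unknown; τ_1 = 13.26/γ_1.
Leg 2: γ = 1/√(1 − 0.9667²) = 1/√0.06549 = 3.908; τ_2 = 21.45/3.908 = 5.489 ms.
Leg 3: γ = 196; τ_3 = 42.48/196.0 = 0.2167 ms.
Total proper time: τ_1 + 5.489 + 0.2167 = 9.373, so τ_1 = 9.373 − 5.706 = 3.667 ms.
γ_1 = 13.26/3.667 = 3.616; β = √(1 − 1/γ²) = √0.9235.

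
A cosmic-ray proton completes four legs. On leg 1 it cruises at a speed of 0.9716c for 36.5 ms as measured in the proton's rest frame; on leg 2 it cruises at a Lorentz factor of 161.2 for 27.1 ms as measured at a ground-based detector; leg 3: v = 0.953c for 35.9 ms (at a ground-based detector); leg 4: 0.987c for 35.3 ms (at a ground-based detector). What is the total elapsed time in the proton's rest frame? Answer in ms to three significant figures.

Leg 1: 36.5 ms is already measured in the proton's rest frame.
Leg 2: γ = 161.2; τ_2 = 27.1/161.2 = 0.1681 ms.
Leg 3: γ = 1/√(1 − 0.953²) = 1/√0.09179 = 3.301; τ_3 = 35.9/3.301 = 10.88 ms.
Leg 4: γ = 1/√(1 − 0.987²) = 1/√0.02583 = 6.222; τ_4 = 35.3/6.222 = 5.673 ms.
Total: 36.50 + 0.1681 + 10.88 + 5.673 ms.

τ = 53.2 ms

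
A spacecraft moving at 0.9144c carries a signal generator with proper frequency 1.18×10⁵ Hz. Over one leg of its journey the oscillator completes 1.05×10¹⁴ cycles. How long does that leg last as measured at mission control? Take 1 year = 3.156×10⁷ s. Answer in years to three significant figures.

Δt = 69.6 years

γ = 1/√(1 − 0.9144²) = 1/√0.1639 = 2.470
Proper time for N cycles: τ = N/f = 1.05×10¹⁴/(1.18×10⁵) = 8.898×10⁸ s = 28.19 years.
Lab-frame duration Δt = γτ = 2.470 × 28.19 = 69.65 years.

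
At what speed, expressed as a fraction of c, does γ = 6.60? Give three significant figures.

β = 0.988

β = √(1 − 1/γ²) = √(1 − 1/6.60²) = √(1 − 0.02296) = √0.9770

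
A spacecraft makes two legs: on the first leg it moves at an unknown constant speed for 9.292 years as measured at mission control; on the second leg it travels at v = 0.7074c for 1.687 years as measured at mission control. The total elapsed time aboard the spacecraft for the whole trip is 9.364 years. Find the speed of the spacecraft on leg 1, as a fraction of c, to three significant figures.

Leg 1: speed unknown; τ_1 = 9.292/γ_1.
Leg 2: γ = 1/√(1 − 0.7074²) = 1/√0.4996 = 1.415; τ_2 = 1.687/1.415 = 1.192 years.
Total proper time: τ_1 + 1.192 = 9.364, so τ_1 = 9.364 − 1.192 = 8.172 years.
γ_1 = 9.292/8.172 = 1.137; β = √(1 − 1/γ²) = √0.2266.

β = 0.476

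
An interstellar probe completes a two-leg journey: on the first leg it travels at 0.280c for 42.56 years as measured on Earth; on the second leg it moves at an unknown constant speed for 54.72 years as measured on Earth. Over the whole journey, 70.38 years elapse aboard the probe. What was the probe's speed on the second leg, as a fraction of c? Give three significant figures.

Leg 1: γ = 1/√(1 − 0.280²) = 25/24 ≈ 1.042; τ_1 = 42.56/1.042 = 40.86 years.
Leg 2: speed unknown; τ_2 = 54.72/γ_2.
Total proper time: 40.86 + τ_2 = 70.38, so τ_2 = 70.38 − 40.86 = 29.52 years.
γ_2 = 54.72/29.52 = 1.854; β = √(1 − 1/γ²) = √0.7089.

β = 0.842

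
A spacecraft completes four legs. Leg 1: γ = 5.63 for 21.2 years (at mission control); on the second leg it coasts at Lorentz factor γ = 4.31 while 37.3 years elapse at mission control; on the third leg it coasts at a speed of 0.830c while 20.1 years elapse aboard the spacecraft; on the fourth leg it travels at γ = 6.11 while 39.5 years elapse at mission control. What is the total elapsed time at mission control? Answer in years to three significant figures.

Leg 1: 21.2 years is already measured at mission control.
Leg 2: 37.3 years is already measured at mission control.
Leg 3: γ = 1/√(1 − 0.830²) = 1/√0.3111 = 1.793; Δt_3 = 1.793 × 20.1 = 36.04 years.
Leg 4: 39.5 years is already measured at mission control.
Total: 21.20 + 37.30 + 36.04 + 39.50 years.

Δt = 134 years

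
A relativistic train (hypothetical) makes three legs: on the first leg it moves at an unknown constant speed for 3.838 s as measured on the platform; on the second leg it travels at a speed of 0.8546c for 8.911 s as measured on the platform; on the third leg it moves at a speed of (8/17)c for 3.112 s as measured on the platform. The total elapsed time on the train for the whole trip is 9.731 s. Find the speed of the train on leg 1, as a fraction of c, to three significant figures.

Leg 1: speed unknown; τ_1 = 3.838/γ_1.
Leg 2: γ = 1/√(1 − 0.8546²) = 1/√0.2697 = 1.926; τ_2 = 8.911/1.926 = 4.627 s.
Leg 3: γ = 1/√(1 − (8/17)²) = 17/15 ≈ 1.133; τ_3 = 3.112/1.133 = 2.746 s.
Total proper time: τ_1 + 4.627 + 2.746 = 9.731, so τ_1 = 9.731 − 7.373 = 2.358 s.
γ_1 = 3.838/2.358 = 1.628; β = √(1 − 1/γ²) = √0.6226.

β = 0.789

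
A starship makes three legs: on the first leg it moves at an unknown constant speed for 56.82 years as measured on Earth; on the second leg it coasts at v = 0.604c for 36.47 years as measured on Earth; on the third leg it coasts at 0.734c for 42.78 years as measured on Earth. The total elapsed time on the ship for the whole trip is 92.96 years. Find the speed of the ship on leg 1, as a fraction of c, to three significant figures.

Leg 1: speed unknown; τ_1 = 56.82/γ_1.
Leg 2: γ = 1/√(1 − 0.604²) = 1/√0.6352 = 1.255; τ_2 = 36.47/1.255 = 29.07 years.
Leg 3: γ = 1/√(1 − 0.734²) = 1/√0.4612 = 1.472; τ_3 = 42.78/1.472 = 29.05 years.
Total proper time: τ_1 + 29.07 + 29.05 = 92.96, so τ_1 = 92.96 − 58.12 = 34.84 years.
γ_1 = 56.82/34.84 = 1.631; β = √(1 − 1/γ²) = √0.6240.

β = 0.790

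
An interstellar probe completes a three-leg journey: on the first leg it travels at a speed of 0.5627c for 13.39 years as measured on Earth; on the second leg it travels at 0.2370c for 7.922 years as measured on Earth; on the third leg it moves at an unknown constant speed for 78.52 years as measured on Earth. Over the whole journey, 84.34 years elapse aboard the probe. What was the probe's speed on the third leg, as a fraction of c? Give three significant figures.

β = 0.550

Leg 1: γ = 1/√(1 − 0.5627²) = 1/√0.6834 = 1.210; τ_1 = 13.39/1.210 = 11.07 years.
Leg 2: γ = 1/√(1 − 0.2370²) = 1/√0.9438 = 1.029; τ_2 = 7.922/1.029 = 7.696 years.
Leg 3: speed unknown; τ_3 = 78.52/γ_3.
Total proper time: 11.07 + 7.696 + τ_3 = 84.34, so τ_3 = 84.34 − 18.77 = 65.57 years.
γ_3 = 78.52/65.57 = 1.197; β = √(1 − 1/γ²) = √0.3026.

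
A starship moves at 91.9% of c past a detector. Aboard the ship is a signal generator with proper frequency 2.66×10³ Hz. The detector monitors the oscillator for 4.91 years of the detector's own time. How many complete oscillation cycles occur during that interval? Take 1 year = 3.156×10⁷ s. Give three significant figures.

β = 0.919; γ = 1/√(1 − 0.919²) = 1/√0.1554 = 2.536
During 4.91 years of lab time, the oscillator's proper time advances by τ = Δt/γ = 4.91/2.536 = 1.936 years = 6.109×10⁷ s.
N = f × τ = 2.66×10³ × 6.109×10⁷ = 1.625×10¹¹.

N = 1.63×10¹¹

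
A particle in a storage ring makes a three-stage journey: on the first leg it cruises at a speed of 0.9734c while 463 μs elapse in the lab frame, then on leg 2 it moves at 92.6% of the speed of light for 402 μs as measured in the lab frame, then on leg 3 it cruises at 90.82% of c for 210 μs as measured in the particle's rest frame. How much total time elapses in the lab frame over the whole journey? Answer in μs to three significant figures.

Leg 1: 463 μs is already measured in the lab frame.
Leg 2: 402 μs is already measured in the lab frame.
Leg 3: β = 0.9082; γ = 1/√(1 − 0.9082²) = 1/√0.1752 = 2.389; Δt_3 = 2.389 × 210 = 501.7 μs.
Total: 463.0 + 402.0 + 501.7 μs.

Δt = 1370 μs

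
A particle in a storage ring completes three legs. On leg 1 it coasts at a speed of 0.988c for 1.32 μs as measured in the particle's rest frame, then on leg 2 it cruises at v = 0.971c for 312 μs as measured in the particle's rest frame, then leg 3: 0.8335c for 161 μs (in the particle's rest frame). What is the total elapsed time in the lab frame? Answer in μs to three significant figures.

Δt = 1600 μs

Leg 1: γ = 1/√(1 − 0.988²) = 1/√0.02386 = 6.474; Δt_1 = 6.474 × 1.32 = 8.546 μs.
Leg 2: γ = 1/√(1 − 0.971²) = 1/√0.05716 = 4.183; Δt_2 = 4.183 × 312 = 1305 μs.
Leg 3: γ = 1/√(1 − 0.8335²) = 1/√0.3053 = 1.810; Δt_3 = 1.810 × 161 = 291.4 μs.
Total: 8.546 + 1305 + 291.4 μs.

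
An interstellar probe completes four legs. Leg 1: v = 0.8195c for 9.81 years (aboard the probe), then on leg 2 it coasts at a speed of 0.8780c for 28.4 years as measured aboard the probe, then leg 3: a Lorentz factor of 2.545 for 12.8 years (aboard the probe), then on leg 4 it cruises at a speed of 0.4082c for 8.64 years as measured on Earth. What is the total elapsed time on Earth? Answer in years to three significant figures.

Δt = 118 years

Leg 1: γ = 1/√(1 − 0.8195²) = 1/√0.3284 = 1.745; Δt_1 = 1.745 × 9.81 = 17.12 years.
Leg 2: γ = 1/√(1 − 0.8780²) = 1/√0.2291 = 2.089; Δt_2 = 2.089 × 28.4 = 59.33 years.
Leg 3: γ = 2.545; Δt_3 = 2.545 × 12.8 = 32.58 years.
Leg 4: 8.64 years is already measured on Earth.
Total: 17.12 + 59.33 + 32.58 + 8.640 years.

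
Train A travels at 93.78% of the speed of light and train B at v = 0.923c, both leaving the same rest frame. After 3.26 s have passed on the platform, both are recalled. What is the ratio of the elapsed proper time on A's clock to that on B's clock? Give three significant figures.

A: β = 0.9378; γ = 1/√(1 − 0.9378²) = 1/√0.1205 = 2.880. B: γ = 1/√(1 − 0.923²) = 1/√0.1481 = 2.599.
τ_A/τ_B = γ_B/γ_A = 2.599/2.880 = 0.9022, so τ_A/τ_B = 0.9022.

τ_A/τ_B = 0.902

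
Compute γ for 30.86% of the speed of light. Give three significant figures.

β = 0.3086; γ = 1/√(1 − 0.3086²) = 1/√0.9048 = 1.051

γ = 1.05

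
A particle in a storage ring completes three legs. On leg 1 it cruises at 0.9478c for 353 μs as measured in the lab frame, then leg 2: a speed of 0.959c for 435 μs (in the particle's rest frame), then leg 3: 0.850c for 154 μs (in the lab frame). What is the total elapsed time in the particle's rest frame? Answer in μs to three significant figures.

Leg 1: γ = 1/√(1 − 0.9478²) = 1/√0.1017 = 3.136; τ_1 = 353/3.136 = 112.6 μs.
Leg 2: 435 μs is already measured in the particle's rest frame.
Leg 3: γ = 1/√(1 − 0.850²) = 1/√0.2775 = 1.898; τ_3 = 154/1.898 = 81.12 μs.
Total: 112.6 + 435.0 + 81.12 μs.

τ = 629 μs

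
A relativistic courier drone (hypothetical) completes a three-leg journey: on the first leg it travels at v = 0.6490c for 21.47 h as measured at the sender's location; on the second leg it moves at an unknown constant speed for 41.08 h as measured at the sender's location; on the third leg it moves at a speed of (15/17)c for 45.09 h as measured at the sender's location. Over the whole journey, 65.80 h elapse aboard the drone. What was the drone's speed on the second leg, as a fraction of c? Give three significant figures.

Leg 1: γ = 1/√(1 − 0.6490²) = 1/√0.5788 = 1.314; τ_1 = 21.47/1.314 = 16.33 h.
Leg 2: speed unknown; τ_2 = 41.08/γ_2.
Leg 3: γ = 1/√(1 − (15/17)²) = 17/8 = 2.125; τ_3 = 45.09/2.125 = 21.22 h.
Total proper time: 16.33 + τ_2 + 21.22 = 65.80, so τ_2 = 65.80 − 37.55 = 28.25 h.
γ_2 = 41.08/28.25 = 1.454; β = √(1 − 1/γ²) = √0.5272.

β = 0.726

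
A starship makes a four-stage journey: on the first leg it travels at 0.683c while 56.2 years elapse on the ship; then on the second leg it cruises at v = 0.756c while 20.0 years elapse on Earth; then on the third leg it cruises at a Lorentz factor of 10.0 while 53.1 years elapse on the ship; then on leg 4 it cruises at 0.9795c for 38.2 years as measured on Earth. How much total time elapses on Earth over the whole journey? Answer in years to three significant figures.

Leg 1: γ = 1/√(1 − 0.683²) = 1/√0.5335 = 1.369; Δt_1 = 1.369 × 56.2 = 76.94 years.
Leg 2: 20.0 years is already measured on Earth.
Leg 3: γ = 10.0; Δt_3 = 10.00 × 53.1 = 531.0 years.
Leg 4: 38.2 years is already measured on Earth.
Total: 76.94 + 20.00 + 531.0 + 38.20 years.

Δt = 666 years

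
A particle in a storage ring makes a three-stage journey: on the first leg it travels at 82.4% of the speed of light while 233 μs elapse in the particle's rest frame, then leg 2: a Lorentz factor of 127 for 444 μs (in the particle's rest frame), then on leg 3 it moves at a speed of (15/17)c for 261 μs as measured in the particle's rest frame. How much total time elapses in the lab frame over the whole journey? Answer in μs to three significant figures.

Leg 1: β = 0.824; γ = 1/√(1 − 0.824²) = 1/√0.3210 = 1.765; Δt_1 = 1.765 × 233 = 411.2 μs.
Leg 2: γ = 127; Δt_2 = 127.0 × 444 = 5.639×10⁴ μs.
Leg 3: γ = 1/√(1 − (15/17)²) = 17/8 = 2.125; Δt_3 = 2.125 × 261 = 554.6 μs.
Total: 411.2 + 5.639×10⁴ + 554.6 μs.

Δt = 5.74×10⁴ μs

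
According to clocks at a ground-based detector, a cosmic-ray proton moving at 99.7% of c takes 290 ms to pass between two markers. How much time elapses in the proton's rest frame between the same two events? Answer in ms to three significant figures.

β = 0.997; γ = 1/√(1 − 0.997²) = 1/√0.005991 = 12.92
The interval measured at a ground-based detector is the dilated one; the clock in the proton's rest frame measures the proper time τ = Δt/γ = 290/12.92 ms.

τ = 22.4 ms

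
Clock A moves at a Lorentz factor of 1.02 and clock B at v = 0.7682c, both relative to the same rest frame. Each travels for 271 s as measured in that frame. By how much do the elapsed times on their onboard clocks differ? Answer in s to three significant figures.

|τ_A − τ_B| = 92.2 s

A: γ = 1.02; τ_A = 271/1.020 = 265.7 s.
B: γ = 1/√(1 − 0.7682²) = 1/√0.4099 = 1.562; τ_B = 271/1.562 = 173.5 s.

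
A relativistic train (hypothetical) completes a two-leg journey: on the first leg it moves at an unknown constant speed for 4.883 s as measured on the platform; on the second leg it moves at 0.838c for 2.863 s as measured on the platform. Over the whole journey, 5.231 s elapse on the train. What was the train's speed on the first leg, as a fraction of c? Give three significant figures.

Leg 1: speed unknown; τ_1 = 4.883/γ_1.
Leg 2: γ = 1/√(1 − 0.838²) = 1/√0.2978 = 1.833; τ_2 = 2.863/1.833 = 1.562 s.
Total proper time: τ_1 + 1.562 = 5.231, so τ_1 = 5.231 − 1.562 = 3.669 s.
γ_1 = 4.883/3.669 = 1.331; β = √(1 − 1/γ²) = √0.4355.

β = 0.660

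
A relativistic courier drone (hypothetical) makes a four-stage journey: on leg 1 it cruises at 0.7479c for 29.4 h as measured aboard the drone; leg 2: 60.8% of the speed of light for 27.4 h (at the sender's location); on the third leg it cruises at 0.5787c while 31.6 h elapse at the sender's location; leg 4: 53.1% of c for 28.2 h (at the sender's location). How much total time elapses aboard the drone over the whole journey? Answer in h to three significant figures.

Leg 1: 29.4 h is already measured aboard the drone.
Leg 2: β = 0.608; γ = 1/√(1 − 0.608²) = 1/√0.6303 = 1.260; τ_2 = 27.4/1.260 = 21.75 h.
Leg 3: γ = 1/√(1 − 0.5787²) = 1/√0.6651 = 1.226; τ_3 = 31.6/1.226 = 25.77 h.
Leg 4: β = 0.531; γ = 1/√(1 − 0.531²) = 1/√0.7180 = 1.180; τ_4 = 28.2/1.180 = 23.90 h.
Total: 29.40 + 21.75 + 25.77 + 23.90 h.

τ = 101 h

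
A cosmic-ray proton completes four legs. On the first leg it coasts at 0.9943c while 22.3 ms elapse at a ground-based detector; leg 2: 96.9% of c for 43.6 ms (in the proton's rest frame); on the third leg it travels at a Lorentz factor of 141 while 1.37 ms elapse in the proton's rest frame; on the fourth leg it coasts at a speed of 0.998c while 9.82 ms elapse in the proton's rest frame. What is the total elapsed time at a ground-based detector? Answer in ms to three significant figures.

Δt = 547 ms

Leg 1: 22.3 ms is already measured at a ground-based detector.
Leg 2: β = 0.969; γ = 1/√(1 − 0.969²) = 1/√0.06104 = 4.048; Δt_2 = 4.048 × 43.6 = 176.5 ms.
Leg 3: γ = 141; Δt_3 = 141.0 × 1.37 = 193.2 ms.
Leg 4: γ = 1/√(1 − 0.998²) = 1/√0.003996 = 15.82; Δt_4 = 15.82 × 9.82 = 155.3 ms.
Total: 22.30 + 176.5 + 193.2 + 155.3 ms.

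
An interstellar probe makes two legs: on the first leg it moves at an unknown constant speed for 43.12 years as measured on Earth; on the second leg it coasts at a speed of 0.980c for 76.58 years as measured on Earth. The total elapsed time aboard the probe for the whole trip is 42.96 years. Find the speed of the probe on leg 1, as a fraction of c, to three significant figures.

β = 0.766

Leg 1: speed unknown; τ_1 = 43.12/γ_1.
Leg 2: γ = 1/√(1 − 0.980²) = 1/√0.03960 = 5.025; τ_2 = 76.58/5.025 = 15.24 years.
Total proper time: τ_1 + 15.24 = 42.96, so τ_1 = 42.96 − 15.24 = 27.72 years.
γ_1 = 43.12/27.72 = 1.556; β = √(1 − 1/γ²) = √0.5867.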